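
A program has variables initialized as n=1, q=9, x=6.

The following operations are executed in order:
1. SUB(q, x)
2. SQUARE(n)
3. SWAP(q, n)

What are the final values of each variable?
{n: 3, q: 1, x: 6}

Step-by-step execution:
Initial: n=1, q=9, x=6
After step 1 (SUB(q, x)): n=1, q=3, x=6
After step 2 (SQUARE(n)): n=1, q=3, x=6
After step 3 (SWAP(q, n)): n=3, q=1, x=6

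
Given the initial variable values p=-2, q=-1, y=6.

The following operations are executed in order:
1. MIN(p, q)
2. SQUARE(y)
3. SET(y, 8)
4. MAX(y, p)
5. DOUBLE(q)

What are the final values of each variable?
{p: -2, q: -2, y: 8}

Step-by-step execution:
Initial: p=-2, q=-1, y=6
After step 1 (MIN(p, q)): p=-2, q=-1, y=6
After step 2 (SQUARE(y)): p=-2, q=-1, y=36
After step 3 (SET(y, 8)): p=-2, q=-1, y=8
After step 4 (MAX(y, p)): p=-2, q=-1, y=8
After step 5 (DOUBLE(q)): p=-2, q=-2, y=8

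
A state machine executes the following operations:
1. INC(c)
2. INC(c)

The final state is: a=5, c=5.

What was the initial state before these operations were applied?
a=5, c=3

Working backwards:
Final state: a=5, c=5
Before step 2 (INC(c)): a=5, c=4
Before step 1 (INC(c)): a=5, c=3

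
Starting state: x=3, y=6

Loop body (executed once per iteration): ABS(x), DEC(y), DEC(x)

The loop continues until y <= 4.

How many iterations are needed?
2

Tracing iterations:
Initial: x=3, y=6
After iteration 1: x=2, y=5
After iteration 2: x=1, y=4
y <= 4 now holds, so the loop exits after 2 iterations.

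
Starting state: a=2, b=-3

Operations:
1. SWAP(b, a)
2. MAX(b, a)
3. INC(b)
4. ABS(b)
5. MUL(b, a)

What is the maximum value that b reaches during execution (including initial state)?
3

Values of b at each step:
Initial: b = -3
After step 1: b = 2
After step 2: b = 2
After step 3: b = 3 ← maximum
After step 4: b = 3
After step 5: b = -9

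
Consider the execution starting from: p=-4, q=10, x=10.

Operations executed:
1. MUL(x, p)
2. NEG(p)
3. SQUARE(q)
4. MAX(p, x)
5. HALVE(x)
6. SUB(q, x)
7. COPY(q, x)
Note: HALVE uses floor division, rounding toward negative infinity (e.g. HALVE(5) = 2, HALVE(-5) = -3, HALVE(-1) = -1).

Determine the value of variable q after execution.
q = -20

Tracing execution:
Step 1: MUL(x, p) → q = 10
Step 2: NEG(p) → q = 10
Step 3: SQUARE(q) → q = 100
Step 4: MAX(p, x) → q = 100
Step 5: HALVE(x) → q = 100
Step 6: SUB(q, x) → q = 120
Step 7: COPY(q, x) → q = -20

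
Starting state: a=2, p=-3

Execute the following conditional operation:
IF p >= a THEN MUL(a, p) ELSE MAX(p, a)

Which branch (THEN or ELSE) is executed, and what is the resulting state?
Branch: ELSE, Final state: a=2, p=2

Evaluating condition: p >= a
p = -3, a = 2
Condition is False, so ELSE branch executes
After MAX(p, a): a=2, p=2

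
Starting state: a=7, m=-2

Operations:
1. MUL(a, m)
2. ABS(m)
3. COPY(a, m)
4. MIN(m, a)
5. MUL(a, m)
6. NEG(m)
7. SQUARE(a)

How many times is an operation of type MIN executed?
1

Counting MIN operations:
Step 4: MIN(m, a) ← MIN
Total: 1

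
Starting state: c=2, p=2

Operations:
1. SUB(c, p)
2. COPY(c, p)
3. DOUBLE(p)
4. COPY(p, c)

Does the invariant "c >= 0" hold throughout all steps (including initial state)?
Yes

The invariant holds at every step.

State at each step:
Initial: c=2, p=2
After step 1: c=0, p=2
After step 2: c=2, p=2
After step 3: c=2, p=4
After step 4: c=2, p=2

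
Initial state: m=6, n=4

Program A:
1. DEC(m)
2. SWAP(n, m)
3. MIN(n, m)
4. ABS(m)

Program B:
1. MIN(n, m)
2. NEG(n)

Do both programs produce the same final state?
No

Program A final state: m=4, n=4
Program B final state: m=6, n=-4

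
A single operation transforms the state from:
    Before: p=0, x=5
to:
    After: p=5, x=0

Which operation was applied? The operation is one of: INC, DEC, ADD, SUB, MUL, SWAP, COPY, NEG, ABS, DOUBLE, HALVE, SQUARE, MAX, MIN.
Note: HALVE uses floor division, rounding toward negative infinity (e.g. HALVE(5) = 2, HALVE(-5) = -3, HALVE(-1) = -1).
SWAP(x, p)

Analyzing the change:
Before: p=0, x=5
After: p=5, x=0
Variable x changed from 5 to 0
Variable p changed from 0 to 5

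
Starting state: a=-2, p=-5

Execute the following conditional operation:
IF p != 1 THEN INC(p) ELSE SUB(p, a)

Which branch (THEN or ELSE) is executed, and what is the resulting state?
Branch: THEN, Final state: a=-2, p=-4

Evaluating condition: p != 1
p = -5
Condition is True, so THEN branch executes
After INC(p): a=-2, p=-4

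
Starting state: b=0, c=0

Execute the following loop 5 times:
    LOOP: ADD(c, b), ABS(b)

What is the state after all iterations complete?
b=0, c=0

Iteration trace:
Start: b=0, c=0
After iteration 1: b=0, c=0
After iteration 2: b=0, c=0
After iteration 3: b=0, c=0
After iteration 4: b=0, c=0
After iteration 5: b=0, c=0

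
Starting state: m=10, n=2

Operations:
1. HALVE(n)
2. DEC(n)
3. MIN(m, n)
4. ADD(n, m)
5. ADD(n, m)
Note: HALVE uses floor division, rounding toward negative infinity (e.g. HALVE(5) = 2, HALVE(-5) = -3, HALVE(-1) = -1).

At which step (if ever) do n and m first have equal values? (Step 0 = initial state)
Step 3

n and m first become equal after step 3.

Comparing values at each step:
Initial: n=2, m=10
After step 1: n=1, m=10
After step 2: n=0, m=10
After step 3: n=0, m=0 ← equal!
After step 4: n=0, m=0 ← equal!
After step 5: n=0, m=0 ← equal!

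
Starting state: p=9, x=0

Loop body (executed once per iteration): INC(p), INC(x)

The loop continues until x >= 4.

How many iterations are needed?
4

Tracing iterations:
Initial: p=9, x=0
After iteration 1: p=10, x=1
After iteration 2: p=11, x=2
After iteration 3: p=12, x=3
After iteration 4: p=13, x=4
x >= 4 now holds, so the loop exits after 4 iterations.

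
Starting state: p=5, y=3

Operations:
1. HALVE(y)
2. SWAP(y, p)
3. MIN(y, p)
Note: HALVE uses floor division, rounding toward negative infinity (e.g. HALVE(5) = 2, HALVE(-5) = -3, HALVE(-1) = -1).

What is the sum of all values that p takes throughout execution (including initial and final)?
12

Values of p at each step:
Initial: p = 5
After step 1: p = 5
After step 2: p = 1
After step 3: p = 1
Sum = 5 + 5 + 1 + 1 = 12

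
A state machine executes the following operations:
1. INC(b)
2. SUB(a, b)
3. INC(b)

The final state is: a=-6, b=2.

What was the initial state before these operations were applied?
a=-5, b=0

Working backwards:
Final state: a=-6, b=2
Before step 3 (INC(b)): a=-6, b=1
Before step 2 (SUB(a, b)): a=-5, b=1
Before step 1 (INC(b)): a=-5, b=0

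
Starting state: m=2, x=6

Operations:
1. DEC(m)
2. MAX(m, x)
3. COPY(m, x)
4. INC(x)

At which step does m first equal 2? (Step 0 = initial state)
Step 0

Tracing m:
Initial: m = 2 ← first occurrence
After step 1: m = 1
After step 2: m = 6
After step 3: m = 6
After step 4: m = 6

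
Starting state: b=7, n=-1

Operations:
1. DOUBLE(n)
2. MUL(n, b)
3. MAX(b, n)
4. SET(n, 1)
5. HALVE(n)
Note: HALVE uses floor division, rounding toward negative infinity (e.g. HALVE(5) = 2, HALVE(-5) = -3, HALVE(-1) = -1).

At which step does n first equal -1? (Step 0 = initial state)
Step 0

Tracing n:
Initial: n = -1 ← first occurrence
After step 1: n = -2
After step 2: n = -14
After step 3: n = -14
After step 4: n = 1
After step 5: n = 0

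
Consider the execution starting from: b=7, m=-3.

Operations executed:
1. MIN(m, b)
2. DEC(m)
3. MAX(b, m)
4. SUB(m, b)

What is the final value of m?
m = -11

Tracing execution:
Step 1: MIN(m, b) → m = -3
Step 2: DEC(m) → m = -4
Step 3: MAX(b, m) → m = -4
Step 4: SUB(m, b) → m = -11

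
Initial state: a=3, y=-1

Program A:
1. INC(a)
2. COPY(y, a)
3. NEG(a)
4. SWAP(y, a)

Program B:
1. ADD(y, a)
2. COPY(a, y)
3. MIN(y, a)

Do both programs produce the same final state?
No

Program A final state: a=4, y=-4
Program B final state: a=2, y=2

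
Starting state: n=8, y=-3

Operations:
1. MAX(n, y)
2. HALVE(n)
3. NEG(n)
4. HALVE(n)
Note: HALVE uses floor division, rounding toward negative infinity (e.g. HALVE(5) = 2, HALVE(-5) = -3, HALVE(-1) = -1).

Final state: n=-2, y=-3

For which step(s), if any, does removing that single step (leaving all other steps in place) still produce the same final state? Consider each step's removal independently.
Step(s) 1

Testing removal of each single step:
Without step 1: final = n=-2, y=-3 (same)
Without step 2: final = n=-4, y=-3 (different)
Without step 3: final = n=2, y=-3 (different)
Without step 4: final = n=-4, y=-3 (different)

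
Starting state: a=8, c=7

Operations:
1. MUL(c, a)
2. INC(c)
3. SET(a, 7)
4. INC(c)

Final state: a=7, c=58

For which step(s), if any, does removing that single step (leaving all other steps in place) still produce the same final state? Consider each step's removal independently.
None - removing any single step changes the final result

Testing removal of each single step:
Without step 1: final = a=7, c=9 (different)
Without step 2: final = a=7, c=57 (different)
Without step 3: final = a=8, c=58 (different)
Without step 4: final = a=7, c=57 (different)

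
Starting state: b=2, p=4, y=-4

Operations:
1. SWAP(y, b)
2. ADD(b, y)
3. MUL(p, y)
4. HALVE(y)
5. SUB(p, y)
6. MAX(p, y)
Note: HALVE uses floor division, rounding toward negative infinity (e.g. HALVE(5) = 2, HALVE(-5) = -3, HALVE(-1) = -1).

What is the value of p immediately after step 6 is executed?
p = 7

Tracing p through execution:
Initial: p = 4
After step 1 (SWAP(y, b)): p = 4
After step 2 (ADD(b, y)): p = 4
After step 3 (MUL(p, y)): p = 8
After step 4 (HALVE(y)): p = 8
After step 5 (SUB(p, y)): p = 7
After step 6 (MAX(p, y)): p = 7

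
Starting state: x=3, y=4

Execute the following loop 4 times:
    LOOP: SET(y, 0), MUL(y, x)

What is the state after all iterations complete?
x=3, y=0

Iteration trace:
Start: x=3, y=4
After iteration 1: x=3, y=0
After iteration 2: x=3, y=0
After iteration 3: x=3, y=0
After iteration 4: x=3, y=0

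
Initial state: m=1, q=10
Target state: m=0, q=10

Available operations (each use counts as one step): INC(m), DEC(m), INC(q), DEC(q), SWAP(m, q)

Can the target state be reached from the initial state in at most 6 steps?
Yes

Path (1 step): DEC(m)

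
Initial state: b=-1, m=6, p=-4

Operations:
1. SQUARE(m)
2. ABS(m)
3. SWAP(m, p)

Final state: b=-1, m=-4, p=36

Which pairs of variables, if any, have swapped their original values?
None

Comparing initial and final values:
p: -4 → 36
b: -1 → -1
m: 6 → -4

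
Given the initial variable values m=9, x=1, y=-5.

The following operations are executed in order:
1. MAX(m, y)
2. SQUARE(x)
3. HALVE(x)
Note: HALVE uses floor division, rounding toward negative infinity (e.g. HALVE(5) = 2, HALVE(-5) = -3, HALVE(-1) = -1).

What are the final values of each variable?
{m: 9, x: 0, y: -5}

Step-by-step execution:
Initial: m=9, x=1, y=-5
After step 1 (MAX(m, y)): m=9, x=1, y=-5
After step 2 (SQUARE(x)): m=9, x=1, y=-5
After step 3 (HALVE(x)): m=9, x=0, y=-5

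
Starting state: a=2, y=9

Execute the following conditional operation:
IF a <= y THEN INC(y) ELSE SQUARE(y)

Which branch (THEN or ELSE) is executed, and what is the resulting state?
Branch: THEN, Final state: a=2, y=10

Evaluating condition: a <= y
a = 2, y = 9
Condition is True, so THEN branch executes
After INC(y): a=2, y=10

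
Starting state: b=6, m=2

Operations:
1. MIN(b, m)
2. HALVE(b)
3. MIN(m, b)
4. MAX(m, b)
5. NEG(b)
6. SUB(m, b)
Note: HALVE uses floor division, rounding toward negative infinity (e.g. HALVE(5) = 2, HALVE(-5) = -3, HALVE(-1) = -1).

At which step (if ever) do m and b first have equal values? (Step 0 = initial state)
Step 1

m and b first become equal after step 1.

Comparing values at each step:
Initial: m=2, b=6
After step 1: m=2, b=2 ← equal!
After step 2: m=2, b=1
After step 3: m=1, b=1 ← equal!
After step 4: m=1, b=1 ← equal!
After step 5: m=1, b=-1
After step 6: m=2, b=-1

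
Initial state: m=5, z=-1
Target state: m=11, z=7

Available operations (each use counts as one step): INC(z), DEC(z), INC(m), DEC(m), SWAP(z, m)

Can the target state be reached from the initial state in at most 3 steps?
No

The target state cannot be reached within 3 steps.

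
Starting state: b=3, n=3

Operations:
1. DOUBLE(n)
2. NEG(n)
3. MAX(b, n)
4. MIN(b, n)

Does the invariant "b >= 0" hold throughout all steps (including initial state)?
No, violated after step 4

The invariant is violated after step 4.

State at each step:
Initial: b=3, n=3
After step 1: b=3, n=6
After step 2: b=3, n=-6
After step 3: b=3, n=-6
After step 4: b=-6, n=-6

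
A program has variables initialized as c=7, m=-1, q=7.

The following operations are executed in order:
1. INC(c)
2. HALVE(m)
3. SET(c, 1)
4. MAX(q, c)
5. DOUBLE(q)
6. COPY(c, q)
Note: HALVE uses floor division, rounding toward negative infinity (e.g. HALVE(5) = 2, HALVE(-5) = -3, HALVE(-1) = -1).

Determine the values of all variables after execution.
{c: 14, m: -1, q: 14}

Step-by-step execution:
Initial: c=7, m=-1, q=7
After step 1 (INC(c)): c=8, m=-1, q=7
After step 2 (HALVE(m)): c=8, m=-1, q=7
After step 3 (SET(c, 1)): c=1, m=-1, q=7
After step 4 (MAX(q, c)): c=1, m=-1, q=7
After step 5 (DOUBLE(q)): c=1, m=-1, q=14
After step 6 (COPY(c, q)): c=14, m=-1, q=14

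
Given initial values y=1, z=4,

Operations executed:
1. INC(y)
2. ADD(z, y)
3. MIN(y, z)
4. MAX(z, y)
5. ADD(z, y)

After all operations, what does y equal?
y = 2

Tracing execution:
Step 1: INC(y) → y = 2
Step 2: ADD(z, y) → y = 2
Step 3: MIN(y, z) → y = 2
Step 4: MAX(z, y) → y = 2
Step 5: ADD(z, y) → y = 2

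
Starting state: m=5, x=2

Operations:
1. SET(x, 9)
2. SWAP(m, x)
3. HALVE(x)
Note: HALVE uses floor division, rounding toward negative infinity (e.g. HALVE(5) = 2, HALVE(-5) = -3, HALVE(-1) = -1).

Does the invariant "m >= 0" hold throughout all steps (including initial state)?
Yes

The invariant holds at every step.

State at each step:
Initial: m=5, x=2
After step 1: m=5, x=9
After step 2: m=9, x=5
After step 3: m=9, x=2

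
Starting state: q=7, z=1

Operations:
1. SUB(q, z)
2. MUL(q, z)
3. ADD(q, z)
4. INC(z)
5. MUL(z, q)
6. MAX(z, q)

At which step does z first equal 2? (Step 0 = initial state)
Step 4

Tracing z:
Initial: z = 1
After step 1: z = 1
After step 2: z = 1
After step 3: z = 1
After step 4: z = 2 ← first occurrence
After step 5: z = 14
After step 6: z = 14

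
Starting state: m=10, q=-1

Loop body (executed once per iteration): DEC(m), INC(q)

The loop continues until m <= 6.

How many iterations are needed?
4

Tracing iterations:
Initial: m=10, q=-1
After iteration 1: m=9, q=0
After iteration 2: m=8, q=1
After iteration 3: m=7, q=2
After iteration 4: m=6, q=3
m <= 6 now holds, so the loop exits after 4 iterations.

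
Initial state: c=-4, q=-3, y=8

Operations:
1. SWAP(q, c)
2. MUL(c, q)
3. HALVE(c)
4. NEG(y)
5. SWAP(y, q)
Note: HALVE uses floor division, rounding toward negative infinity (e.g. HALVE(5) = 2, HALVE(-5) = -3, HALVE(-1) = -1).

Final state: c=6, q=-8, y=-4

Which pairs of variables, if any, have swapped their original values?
None

Comparing initial and final values:
q: -3 → -8
c: -4 → 6
y: 8 → -4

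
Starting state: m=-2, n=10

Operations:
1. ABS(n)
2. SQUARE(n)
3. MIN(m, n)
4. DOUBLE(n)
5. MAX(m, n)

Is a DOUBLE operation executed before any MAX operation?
Yes

First DOUBLE: step 4
First MAX: step 5
Since 4 < 5, DOUBLE comes first.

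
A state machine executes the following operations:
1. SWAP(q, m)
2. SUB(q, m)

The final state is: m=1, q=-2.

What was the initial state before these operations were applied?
m=-1, q=1

Working backwards:
Final state: m=1, q=-2
Before step 2 (SUB(q, m)): m=1, q=-1
Before step 1 (SWAP(q, m)): m=-1, q=1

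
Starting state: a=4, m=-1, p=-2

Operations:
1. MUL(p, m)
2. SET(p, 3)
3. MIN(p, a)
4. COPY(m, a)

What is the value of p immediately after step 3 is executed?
p = 3

Tracing p through execution:
Initial: p = -2
After step 1 (MUL(p, m)): p = 2
After step 2 (SET(p, 3)): p = 3
After step 3 (MIN(p, a)): p = 3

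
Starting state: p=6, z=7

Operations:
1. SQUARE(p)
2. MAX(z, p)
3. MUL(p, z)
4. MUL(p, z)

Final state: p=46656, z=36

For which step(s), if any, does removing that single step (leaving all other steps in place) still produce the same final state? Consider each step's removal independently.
None - removing any single step changes the final result

Testing removal of each single step:
Without step 1: final = p=294, z=7 (different)
Without step 2: final = p=1764, z=7 (different)
Without step 3: final = p=1296, z=36 (different)
Without step 4: final = p=1296, z=36 (different)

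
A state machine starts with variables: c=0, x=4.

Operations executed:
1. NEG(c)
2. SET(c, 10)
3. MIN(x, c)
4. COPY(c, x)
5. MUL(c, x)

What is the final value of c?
c = 16

Tracing execution:
Step 1: NEG(c) → c = 0
Step 2: SET(c, 10) → c = 10
Step 3: MIN(x, c) → c = 10
Step 4: COPY(c, x) → c = 4
Step 5: MUL(c, x) → c = 16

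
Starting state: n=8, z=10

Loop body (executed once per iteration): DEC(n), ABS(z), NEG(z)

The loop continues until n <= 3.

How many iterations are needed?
5

Tracing iterations:
Initial: n=8, z=10
After iteration 1: n=7, z=-10
After iteration 2: n=6, z=-10
After iteration 3: n=5, z=-10
After iteration 4: n=4, z=-10
After iteration 5: n=3, z=-10
n <= 3 now holds, so the loop exits after 5 iterations.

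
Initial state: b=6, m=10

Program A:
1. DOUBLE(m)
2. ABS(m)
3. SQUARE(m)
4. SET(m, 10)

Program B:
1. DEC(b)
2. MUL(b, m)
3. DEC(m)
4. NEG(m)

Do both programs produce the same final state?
No

Program A final state: b=6, m=10
Program B final state: b=50, m=-9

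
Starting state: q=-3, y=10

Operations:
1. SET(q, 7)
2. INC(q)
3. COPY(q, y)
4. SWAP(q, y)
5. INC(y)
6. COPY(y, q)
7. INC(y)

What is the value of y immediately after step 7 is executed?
y = 11

Tracing y through execution:
Initial: y = 10
After step 1 (SET(q, 7)): y = 10
After step 2 (INC(q)): y = 10
After step 3 (COPY(q, y)): y = 10
After step 4 (SWAP(q, y)): y = 10
After step 5 (INC(y)): y = 11
After step 6 (COPY(y, q)): y = 10
After step 7 (INC(y)): y = 11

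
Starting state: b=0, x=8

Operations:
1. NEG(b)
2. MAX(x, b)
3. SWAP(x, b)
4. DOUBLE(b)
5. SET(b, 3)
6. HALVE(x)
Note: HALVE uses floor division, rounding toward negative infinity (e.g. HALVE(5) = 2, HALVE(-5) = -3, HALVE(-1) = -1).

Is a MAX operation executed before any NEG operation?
No

First MAX: step 2
First NEG: step 1
Since 2 > 1, NEG comes first.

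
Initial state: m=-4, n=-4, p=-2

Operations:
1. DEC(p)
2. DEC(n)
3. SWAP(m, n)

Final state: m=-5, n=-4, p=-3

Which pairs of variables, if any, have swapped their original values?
None

Comparing initial and final values:
m: -4 → -5
n: -4 → -4
p: -2 → -3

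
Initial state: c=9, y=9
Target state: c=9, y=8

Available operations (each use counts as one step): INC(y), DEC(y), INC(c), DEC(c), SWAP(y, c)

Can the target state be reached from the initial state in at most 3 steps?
Yes

Path (1 step): DEC(y)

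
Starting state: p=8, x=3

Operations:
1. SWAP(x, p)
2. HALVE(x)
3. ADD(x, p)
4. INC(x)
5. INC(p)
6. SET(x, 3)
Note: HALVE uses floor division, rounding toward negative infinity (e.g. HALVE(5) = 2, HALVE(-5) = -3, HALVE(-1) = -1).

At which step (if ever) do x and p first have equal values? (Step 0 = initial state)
Never

x and p never become equal during execution.

Comparing values at each step:
Initial: x=3, p=8
After step 1: x=8, p=3
After step 2: x=4, p=3
After step 3: x=7, p=3
After step 4: x=8, p=3
After step 5: x=8, p=4
After step 6: x=3, p=4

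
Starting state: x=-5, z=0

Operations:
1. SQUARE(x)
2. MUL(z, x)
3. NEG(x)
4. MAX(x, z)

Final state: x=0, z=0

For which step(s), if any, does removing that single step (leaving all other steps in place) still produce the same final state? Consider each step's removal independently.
Step(s) 2

Testing removal of each single step:
Without step 1: final = x=5, z=0 (different)
Without step 2: final = x=0, z=0 (same)
Without step 3: final = x=25, z=0 (different)
Without step 4: final = x=-25, z=0 (different)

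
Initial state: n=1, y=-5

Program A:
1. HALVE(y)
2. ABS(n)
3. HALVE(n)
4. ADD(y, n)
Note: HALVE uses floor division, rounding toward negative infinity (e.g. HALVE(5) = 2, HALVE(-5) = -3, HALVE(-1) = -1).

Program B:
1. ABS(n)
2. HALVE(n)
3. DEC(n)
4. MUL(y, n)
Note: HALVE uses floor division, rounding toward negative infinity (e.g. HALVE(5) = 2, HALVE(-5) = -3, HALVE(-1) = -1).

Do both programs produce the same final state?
No

Program A final state: n=0, y=-3
Program B final state: n=-1, y=5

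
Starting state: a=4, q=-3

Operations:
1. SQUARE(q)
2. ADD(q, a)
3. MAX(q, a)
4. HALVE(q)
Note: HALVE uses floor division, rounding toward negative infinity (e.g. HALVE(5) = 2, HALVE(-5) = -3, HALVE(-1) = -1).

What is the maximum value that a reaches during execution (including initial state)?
4

Values of a at each step:
Initial: a = 4 ← maximum
After step 1: a = 4
After step 2: a = 4
After step 3: a = 4
After step 4: a = 4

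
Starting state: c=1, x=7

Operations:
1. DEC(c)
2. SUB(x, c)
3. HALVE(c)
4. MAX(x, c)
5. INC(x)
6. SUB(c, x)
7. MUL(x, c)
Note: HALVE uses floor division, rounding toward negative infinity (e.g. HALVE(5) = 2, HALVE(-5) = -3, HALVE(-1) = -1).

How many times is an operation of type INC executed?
1

Counting INC operations:
Step 5: INC(x) ← INC
Total: 1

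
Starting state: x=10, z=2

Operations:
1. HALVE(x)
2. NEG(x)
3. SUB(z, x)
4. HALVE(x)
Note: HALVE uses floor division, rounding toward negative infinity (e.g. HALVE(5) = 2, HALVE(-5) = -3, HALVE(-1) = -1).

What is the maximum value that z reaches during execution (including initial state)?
7

Values of z at each step:
Initial: z = 2
After step 1: z = 2
After step 2: z = 2
After step 3: z = 7 ← maximum
After step 4: z = 7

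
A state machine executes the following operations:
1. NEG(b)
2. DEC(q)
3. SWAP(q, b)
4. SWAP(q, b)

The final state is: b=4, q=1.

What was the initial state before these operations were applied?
b=-4, q=2

Working backwards:
Final state: b=4, q=1
Before step 4 (SWAP(q, b)): b=1, q=4
Before step 3 (SWAP(q, b)): b=4, q=1
Before step 2 (DEC(q)): b=4, q=2
Before step 1 (NEG(b)): b=-4, q=2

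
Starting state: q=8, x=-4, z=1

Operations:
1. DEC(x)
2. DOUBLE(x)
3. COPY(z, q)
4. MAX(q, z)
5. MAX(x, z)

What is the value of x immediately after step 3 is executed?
x = -10

Tracing x through execution:
Initial: x = -4
After step 1 (DEC(x)): x = -5
After step 2 (DOUBLE(x)): x = -10
After step 3 (COPY(z, q)): x = -10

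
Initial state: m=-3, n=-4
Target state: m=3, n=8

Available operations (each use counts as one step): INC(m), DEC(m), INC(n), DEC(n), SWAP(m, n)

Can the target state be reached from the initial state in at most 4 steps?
No

The target state cannot be reached within 4 steps.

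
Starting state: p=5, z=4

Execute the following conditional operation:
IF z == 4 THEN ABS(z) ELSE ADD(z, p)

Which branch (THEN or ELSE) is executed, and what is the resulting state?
Branch: THEN, Final state: p=5, z=4

Evaluating condition: z == 4
z = 4
Condition is True, so THEN branch executes
After ABS(z): p=5, z=4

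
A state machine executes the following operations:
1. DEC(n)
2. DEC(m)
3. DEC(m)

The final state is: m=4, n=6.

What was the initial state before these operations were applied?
m=6, n=7

Working backwards:
Final state: m=4, n=6
Before step 3 (DEC(m)): m=5, n=6
Before step 2 (DEC(m)): m=6, n=6
Before step 1 (DEC(n)): m=6, n=7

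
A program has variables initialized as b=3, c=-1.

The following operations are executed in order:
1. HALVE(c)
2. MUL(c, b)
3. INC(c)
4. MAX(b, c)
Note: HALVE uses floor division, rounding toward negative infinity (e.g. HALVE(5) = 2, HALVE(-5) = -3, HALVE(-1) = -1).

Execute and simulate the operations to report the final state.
{b: 3, c: -2}

Step-by-step execution:
Initial: b=3, c=-1
After step 1 (HALVE(c)): b=3, c=-1
After step 2 (MUL(c, b)): b=3, c=-3
After step 3 (INC(c)): b=3, c=-2
After step 4 (MAX(b, c)): b=3, c=-2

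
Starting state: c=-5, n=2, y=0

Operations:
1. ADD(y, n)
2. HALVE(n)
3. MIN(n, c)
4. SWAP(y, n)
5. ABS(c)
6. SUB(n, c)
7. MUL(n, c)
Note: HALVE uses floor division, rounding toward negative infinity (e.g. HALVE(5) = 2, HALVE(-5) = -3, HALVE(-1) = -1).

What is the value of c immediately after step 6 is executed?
c = 5

Tracing c through execution:
Initial: c = -5
After step 1 (ADD(y, n)): c = -5
After step 2 (HALVE(n)): c = -5
After step 3 (MIN(n, c)): c = -5
After step 4 (SWAP(y, n)): c = -5
After step 5 (ABS(c)): c = 5
After step 6 (SUB(n, c)): c = 5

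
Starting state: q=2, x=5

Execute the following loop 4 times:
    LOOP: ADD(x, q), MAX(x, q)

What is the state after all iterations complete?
q=2, x=13

Iteration trace:
Start: q=2, x=5
After iteration 1: q=2, x=7
After iteration 2: q=2, x=9
After iteration 3: q=2, x=11
After iteration 4: q=2, x=13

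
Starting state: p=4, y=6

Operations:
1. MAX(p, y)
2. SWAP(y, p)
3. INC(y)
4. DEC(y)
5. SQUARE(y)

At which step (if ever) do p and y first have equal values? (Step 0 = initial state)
Step 1

p and y first become equal after step 1.

Comparing values at each step:
Initial: p=4, y=6
After step 1: p=6, y=6 ← equal!
After step 2: p=6, y=6 ← equal!
After step 3: p=6, y=7
After step 4: p=6, y=6 ← equal!
After step 5: p=6, y=36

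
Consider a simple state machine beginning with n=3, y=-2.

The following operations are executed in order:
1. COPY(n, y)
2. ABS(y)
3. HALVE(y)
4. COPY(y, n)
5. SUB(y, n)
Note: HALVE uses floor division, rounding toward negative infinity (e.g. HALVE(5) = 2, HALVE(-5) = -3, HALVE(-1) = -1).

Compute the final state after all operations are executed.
{n: -2, y: 0}

Step-by-step execution:
Initial: n=3, y=-2
After step 1 (COPY(n, y)): n=-2, y=-2
After step 2 (ABS(y)): n=-2, y=2
After step 3 (HALVE(y)): n=-2, y=1
After step 4 (COPY(y, n)): n=-2, y=-2
After step 5 (SUB(y, n)): n=-2, y=0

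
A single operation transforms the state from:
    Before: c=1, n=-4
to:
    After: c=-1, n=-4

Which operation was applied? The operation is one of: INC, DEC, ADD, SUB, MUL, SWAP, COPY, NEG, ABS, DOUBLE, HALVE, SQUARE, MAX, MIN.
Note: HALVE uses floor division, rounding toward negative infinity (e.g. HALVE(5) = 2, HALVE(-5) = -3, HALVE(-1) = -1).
NEG(c)

Analyzing the change:
Before: c=1, n=-4
After: c=-1, n=-4
Variable c changed from 1 to -1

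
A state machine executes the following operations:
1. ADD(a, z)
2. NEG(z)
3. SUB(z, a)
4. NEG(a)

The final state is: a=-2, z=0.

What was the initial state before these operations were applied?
a=4, z=-2

Working backwards:
Final state: a=-2, z=0
Before step 4 (NEG(a)): a=2, z=0
Before step 3 (SUB(z, a)): a=2, z=2
Before step 2 (NEG(z)): a=2, z=-2
Before step 1 (ADD(a, z)): a=4, z=-2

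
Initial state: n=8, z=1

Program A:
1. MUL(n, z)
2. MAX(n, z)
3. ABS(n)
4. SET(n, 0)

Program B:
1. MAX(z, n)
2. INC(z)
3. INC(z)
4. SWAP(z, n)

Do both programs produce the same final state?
No

Program A final state: n=0, z=1
Program B final state: n=10, z=8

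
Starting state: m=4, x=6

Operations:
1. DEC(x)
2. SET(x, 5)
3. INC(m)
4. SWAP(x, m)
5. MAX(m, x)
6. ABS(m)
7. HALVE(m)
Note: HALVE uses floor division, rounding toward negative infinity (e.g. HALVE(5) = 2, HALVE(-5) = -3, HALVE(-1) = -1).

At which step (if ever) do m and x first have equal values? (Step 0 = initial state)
Step 3

m and x first become equal after step 3.

Comparing values at each step:
Initial: m=4, x=6
After step 1: m=4, x=5
After step 2: m=4, x=5
After step 3: m=5, x=5 ← equal!
After step 4: m=5, x=5 ← equal!
After step 5: m=5, x=5 ← equal!
After step 6: m=5, x=5 ← equal!
After step 7: m=2, x=5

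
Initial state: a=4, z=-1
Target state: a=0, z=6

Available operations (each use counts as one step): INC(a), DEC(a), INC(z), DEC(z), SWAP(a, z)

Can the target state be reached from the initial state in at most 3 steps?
No

The target state cannot be reached within 3 steps.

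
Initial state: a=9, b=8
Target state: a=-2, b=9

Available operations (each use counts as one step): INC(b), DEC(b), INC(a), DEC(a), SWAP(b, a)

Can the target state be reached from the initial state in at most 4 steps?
No

The target state cannot be reached within 4 steps.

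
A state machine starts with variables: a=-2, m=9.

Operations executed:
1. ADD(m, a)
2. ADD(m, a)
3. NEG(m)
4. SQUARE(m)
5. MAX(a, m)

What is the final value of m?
m = 25

Tracing execution:
Step 1: ADD(m, a) → m = 7
Step 2: ADD(m, a) → m = 5
Step 3: NEG(m) → m = -5
Step 4: SQUARE(m) → m = 25
Step 5: MAX(a, m) → m = 25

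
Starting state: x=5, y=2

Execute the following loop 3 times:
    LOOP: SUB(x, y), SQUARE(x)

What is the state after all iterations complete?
x=2209, y=2

Iteration trace:
Start: x=5, y=2
After iteration 1: x=9, y=2
After iteration 2: x=49, y=2
After iteration 3: x=2209, y=2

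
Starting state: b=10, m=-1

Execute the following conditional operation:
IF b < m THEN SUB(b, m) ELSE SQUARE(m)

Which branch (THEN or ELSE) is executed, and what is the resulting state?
Branch: ELSE, Final state: b=10, m=1

Evaluating condition: b < m
b = 10, m = -1
Condition is False, so ELSE branch executes
After SQUARE(m): b=10, m=1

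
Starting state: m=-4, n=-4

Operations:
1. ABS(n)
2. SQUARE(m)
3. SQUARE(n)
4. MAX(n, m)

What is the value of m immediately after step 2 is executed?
m = 16

Tracing m through execution:
Initial: m = -4
After step 1 (ABS(n)): m = -4
After step 2 (SQUARE(m)): m = 16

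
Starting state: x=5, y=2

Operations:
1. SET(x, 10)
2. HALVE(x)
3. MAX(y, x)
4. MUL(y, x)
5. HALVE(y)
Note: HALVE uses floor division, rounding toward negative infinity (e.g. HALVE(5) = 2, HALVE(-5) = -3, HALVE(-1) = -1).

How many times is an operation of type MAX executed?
1

Counting MAX operations:
Step 3: MAX(y, x) ← MAX
Total: 1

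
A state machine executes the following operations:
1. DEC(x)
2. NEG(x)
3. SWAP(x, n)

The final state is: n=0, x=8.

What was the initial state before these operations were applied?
n=8, x=1

Working backwards:
Final state: n=0, x=8
Before step 3 (SWAP(x, n)): n=8, x=0
Before step 2 (NEG(x)): n=8, x=0
Before step 1 (DEC(x)): n=8, x=1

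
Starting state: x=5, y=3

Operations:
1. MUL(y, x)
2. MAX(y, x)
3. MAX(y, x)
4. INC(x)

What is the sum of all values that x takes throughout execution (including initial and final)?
26

Values of x at each step:
Initial: x = 5
After step 1: x = 5
After step 2: x = 5
After step 3: x = 5
After step 4: x = 6
Sum = 5 + 5 + 5 + 5 + 6 = 26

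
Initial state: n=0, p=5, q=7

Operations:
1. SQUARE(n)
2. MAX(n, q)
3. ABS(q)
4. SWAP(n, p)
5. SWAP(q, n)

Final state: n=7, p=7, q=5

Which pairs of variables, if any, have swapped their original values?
(q, p)

Comparing initial and final values:
q: 7 → 5
p: 5 → 7
n: 0 → 7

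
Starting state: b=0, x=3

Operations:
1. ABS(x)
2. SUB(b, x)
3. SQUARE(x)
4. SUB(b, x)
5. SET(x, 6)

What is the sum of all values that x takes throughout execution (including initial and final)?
33

Values of x at each step:
Initial: x = 3
After step 1: x = 3
After step 2: x = 3
After step 3: x = 9
After step 4: x = 9
After step 5: x = 6
Sum = 3 + 3 + 3 + 9 + 9 + 6 = 33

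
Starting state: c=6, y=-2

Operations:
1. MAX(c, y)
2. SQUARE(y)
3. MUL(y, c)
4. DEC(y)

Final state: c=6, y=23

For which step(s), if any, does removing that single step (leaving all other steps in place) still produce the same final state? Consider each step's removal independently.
Step(s) 1

Testing removal of each single step:
Without step 1: final = c=6, y=23 (same)
Without step 2: final = c=6, y=-13 (different)
Without step 3: final = c=6, y=3 (different)
Without step 4: final = c=6, y=24 (different)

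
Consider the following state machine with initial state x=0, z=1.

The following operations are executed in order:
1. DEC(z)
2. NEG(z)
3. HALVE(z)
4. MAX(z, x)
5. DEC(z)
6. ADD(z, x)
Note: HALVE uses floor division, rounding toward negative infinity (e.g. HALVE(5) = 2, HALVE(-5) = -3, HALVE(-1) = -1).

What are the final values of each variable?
{x: 0, z: -1}

Step-by-step execution:
Initial: x=0, z=1
After step 1 (DEC(z)): x=0, z=0
After step 2 (NEG(z)): x=0, z=0
After step 3 (HALVE(z)): x=0, z=0
After step 4 (MAX(z, x)): x=0, z=0
After step 5 (DEC(z)): x=0, z=-1
After step 6 (ADD(z, x)): x=0, z=-1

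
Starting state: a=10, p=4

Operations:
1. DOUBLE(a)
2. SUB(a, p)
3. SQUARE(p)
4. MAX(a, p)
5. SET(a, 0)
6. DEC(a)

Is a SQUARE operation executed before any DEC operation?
Yes

First SQUARE: step 3
First DEC: step 6
Since 3 < 6, SQUARE comes first.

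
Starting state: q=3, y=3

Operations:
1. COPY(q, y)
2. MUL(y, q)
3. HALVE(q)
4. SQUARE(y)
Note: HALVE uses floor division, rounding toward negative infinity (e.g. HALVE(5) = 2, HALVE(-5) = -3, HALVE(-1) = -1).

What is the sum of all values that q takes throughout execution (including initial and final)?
11

Values of q at each step:
Initial: q = 3
After step 1: q = 3
After step 2: q = 3
After step 3: q = 1
After step 4: q = 1
Sum = 3 + 3 + 3 + 1 + 1 = 11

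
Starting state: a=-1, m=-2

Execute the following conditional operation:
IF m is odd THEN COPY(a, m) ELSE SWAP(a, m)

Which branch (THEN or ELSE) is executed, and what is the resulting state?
Branch: ELSE, Final state: a=-2, m=-1

Evaluating condition: m is odd
Condition is False, so ELSE branch executes
After SWAP(a, m): a=-2, m=-1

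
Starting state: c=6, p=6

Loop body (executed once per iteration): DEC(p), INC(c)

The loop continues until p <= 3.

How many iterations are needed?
3

Tracing iterations:
Initial: c=6, p=6
After iteration 1: c=7, p=5
After iteration 2: c=8, p=4
After iteration 3: c=9, p=3
p <= 3 now holds, so the loop exits after 3 iterations.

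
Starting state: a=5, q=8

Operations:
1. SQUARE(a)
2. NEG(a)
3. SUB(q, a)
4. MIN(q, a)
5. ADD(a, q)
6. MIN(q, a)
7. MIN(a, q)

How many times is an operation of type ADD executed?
1

Counting ADD operations:
Step 5: ADD(a, q) ← ADD
Total: 1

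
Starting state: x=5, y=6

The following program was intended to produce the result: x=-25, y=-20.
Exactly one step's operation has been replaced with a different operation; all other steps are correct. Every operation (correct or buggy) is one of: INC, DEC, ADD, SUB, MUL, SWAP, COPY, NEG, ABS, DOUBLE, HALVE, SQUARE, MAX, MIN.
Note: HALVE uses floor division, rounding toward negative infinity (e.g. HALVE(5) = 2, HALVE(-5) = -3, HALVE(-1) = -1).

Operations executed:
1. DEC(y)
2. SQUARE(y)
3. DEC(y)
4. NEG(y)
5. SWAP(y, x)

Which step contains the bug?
Step 3

Trace with buggy code:
Initial: x=5, y=6
After step 1: x=5, y=5
After step 2: x=5, y=25
After step 3: x=5, y=24
After step 4: x=5, y=-24
After step 5: x=-24, y=5
Actual final x=-24, y=5 ≠ expected x=-25, y=-20.
Step 3 is the only position where a single-operation replacement can produce the expected result.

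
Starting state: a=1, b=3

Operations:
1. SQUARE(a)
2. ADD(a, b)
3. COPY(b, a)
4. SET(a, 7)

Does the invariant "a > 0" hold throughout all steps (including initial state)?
Yes

The invariant holds at every step.

State at each step:
Initial: a=1, b=3
After step 1: a=1, b=3
After step 2: a=4, b=3
After step 3: a=4, b=4
After step 4: a=7, b=4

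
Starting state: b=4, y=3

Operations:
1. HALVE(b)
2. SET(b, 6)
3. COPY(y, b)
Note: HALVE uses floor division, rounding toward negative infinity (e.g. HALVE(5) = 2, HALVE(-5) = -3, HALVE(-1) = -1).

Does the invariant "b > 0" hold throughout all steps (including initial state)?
Yes

The invariant holds at every step.

State at each step:
Initial: b=4, y=3
After step 1: b=2, y=3
After step 2: b=6, y=3
After step 3: b=6, y=6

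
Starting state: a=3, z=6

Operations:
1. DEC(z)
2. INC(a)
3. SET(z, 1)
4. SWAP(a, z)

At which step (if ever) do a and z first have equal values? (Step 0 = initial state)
Never

a and z never become equal during execution.

Comparing values at each step:
Initial: a=3, z=6
After step 1: a=3, z=5
After step 2: a=4, z=5
After step 3: a=4, z=1
After step 4: a=1, z=4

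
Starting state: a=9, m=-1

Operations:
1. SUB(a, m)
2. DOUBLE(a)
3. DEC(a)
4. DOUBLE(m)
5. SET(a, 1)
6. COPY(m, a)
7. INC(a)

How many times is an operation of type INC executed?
1

Counting INC operations:
Step 7: INC(a) ← INC
Total: 1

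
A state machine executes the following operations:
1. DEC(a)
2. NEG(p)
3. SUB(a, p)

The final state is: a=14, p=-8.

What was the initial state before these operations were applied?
a=7, p=8

Working backwards:
Final state: a=14, p=-8
Before step 3 (SUB(a, p)): a=6, p=-8
Before step 2 (NEG(p)): a=6, p=8
Before step 1 (DEC(a)): a=7, p=8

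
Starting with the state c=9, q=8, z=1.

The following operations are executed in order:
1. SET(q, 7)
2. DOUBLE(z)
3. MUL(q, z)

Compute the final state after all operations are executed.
{c: 9, q: 14, z: 2}

Step-by-step execution:
Initial: c=9, q=8, z=1
After step 1 (SET(q, 7)): c=9, q=7, z=1
After step 2 (DOUBLE(z)): c=9, q=7, z=2
After step 3 (MUL(q, z)): c=9, q=14, z=2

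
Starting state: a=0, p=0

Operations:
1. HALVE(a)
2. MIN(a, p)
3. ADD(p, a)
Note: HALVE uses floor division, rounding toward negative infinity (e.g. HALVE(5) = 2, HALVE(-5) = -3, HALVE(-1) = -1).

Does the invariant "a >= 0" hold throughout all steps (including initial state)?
Yes

The invariant holds at every step.

State at each step:
Initial: a=0, p=0
After step 1: a=0, p=0
After step 2: a=0, p=0
After step 3: a=0, p=0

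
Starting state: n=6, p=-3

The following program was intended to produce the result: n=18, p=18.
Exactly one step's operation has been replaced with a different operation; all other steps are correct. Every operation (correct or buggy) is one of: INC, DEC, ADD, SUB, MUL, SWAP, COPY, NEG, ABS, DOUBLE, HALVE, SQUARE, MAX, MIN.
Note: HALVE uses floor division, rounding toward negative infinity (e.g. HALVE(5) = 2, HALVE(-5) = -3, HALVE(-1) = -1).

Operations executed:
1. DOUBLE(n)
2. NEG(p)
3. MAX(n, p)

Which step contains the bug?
Step 1

Trace with buggy code:
Initial: n=6, p=-3
After step 1: n=12, p=-3
After step 2: n=12, p=3
After step 3: n=12, p=3
Actual final n=12, p=3 ≠ expected n=18, p=18.
Step 1 is the only position where a single-operation replacement can produce the expected result.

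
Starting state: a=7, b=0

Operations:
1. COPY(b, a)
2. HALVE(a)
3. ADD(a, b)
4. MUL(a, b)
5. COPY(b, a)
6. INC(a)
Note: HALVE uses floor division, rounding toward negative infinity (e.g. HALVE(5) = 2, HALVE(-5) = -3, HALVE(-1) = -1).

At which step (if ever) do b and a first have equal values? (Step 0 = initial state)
Step 1

b and a first become equal after step 1.

Comparing values at each step:
Initial: b=0, a=7
After step 1: b=7, a=7 ← equal!
After step 2: b=7, a=3
After step 3: b=7, a=10
After step 4: b=7, a=70
After step 5: b=70, a=70 ← equal!
After step 6: b=70, a=71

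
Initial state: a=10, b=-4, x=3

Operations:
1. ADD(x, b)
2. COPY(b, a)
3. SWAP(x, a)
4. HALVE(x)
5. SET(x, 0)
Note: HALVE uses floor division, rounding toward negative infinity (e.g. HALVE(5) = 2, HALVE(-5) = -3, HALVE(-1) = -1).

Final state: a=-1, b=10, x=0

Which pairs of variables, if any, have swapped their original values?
None

Comparing initial and final values:
a: 10 → -1
x: 3 → 0
b: -4 → 10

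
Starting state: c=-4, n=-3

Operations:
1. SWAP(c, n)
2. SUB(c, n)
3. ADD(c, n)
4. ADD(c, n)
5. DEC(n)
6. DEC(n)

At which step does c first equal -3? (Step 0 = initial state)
Step 1

Tracing c:
Initial: c = -4
After step 1: c = -3 ← first occurrence
After step 2: c = 1
After step 3: c = -3
After step 4: c = -7
After step 5: c = -7
After step 6: c = -7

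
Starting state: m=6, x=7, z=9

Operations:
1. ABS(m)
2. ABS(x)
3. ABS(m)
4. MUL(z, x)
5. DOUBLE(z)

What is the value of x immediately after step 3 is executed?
x = 7

Tracing x through execution:
Initial: x = 7
After step 1 (ABS(m)): x = 7
After step 2 (ABS(x)): x = 7
After step 3 (ABS(m)): x = 7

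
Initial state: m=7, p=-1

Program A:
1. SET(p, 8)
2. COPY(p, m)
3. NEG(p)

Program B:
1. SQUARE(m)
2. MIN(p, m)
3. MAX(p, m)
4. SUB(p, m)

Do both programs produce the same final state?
No

Program A final state: m=7, p=-7
Program B final state: m=49, p=0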